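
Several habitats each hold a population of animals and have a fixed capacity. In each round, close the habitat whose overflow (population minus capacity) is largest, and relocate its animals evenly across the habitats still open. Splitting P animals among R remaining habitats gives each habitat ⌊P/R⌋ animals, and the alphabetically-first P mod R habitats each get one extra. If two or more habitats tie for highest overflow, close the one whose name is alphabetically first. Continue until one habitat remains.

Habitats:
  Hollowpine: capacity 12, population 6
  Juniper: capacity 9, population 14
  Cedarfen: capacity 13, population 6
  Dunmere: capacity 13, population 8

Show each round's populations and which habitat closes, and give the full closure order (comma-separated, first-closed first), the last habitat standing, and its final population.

Closure order: Juniper, Dunmere, Cedarfen
Last habitat: Hollowpine with 34 animals

Round 1: Cedarfen=6 Dunmere=8 Hollowpine=6 Juniper=14 → close Juniper (overflow 5)
  14÷3 = 4 each, +1 to first 2
Round 2: Cedarfen=11 Dunmere=13 Hollowpine=10 → close Dunmere (overflow 0)
  13÷2 = 6 each, +1 to first 1
Round 3: Cedarfen=18 Hollowpine=16 → close Cedarfen (overflow 5)
  18÷1 = 18 each, +1 to first 0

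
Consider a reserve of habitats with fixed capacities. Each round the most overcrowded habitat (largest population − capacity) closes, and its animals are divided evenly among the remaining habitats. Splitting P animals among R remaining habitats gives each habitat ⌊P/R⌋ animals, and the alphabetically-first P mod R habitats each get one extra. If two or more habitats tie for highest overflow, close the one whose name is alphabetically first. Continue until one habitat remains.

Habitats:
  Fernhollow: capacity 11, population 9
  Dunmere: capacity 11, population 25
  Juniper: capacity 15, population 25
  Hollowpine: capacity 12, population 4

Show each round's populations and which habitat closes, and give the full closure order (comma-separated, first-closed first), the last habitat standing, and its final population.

Closure order: Dunmere, Juniper, Fernhollow
Last habitat: Hollowpine with 63 animals

Round 1: Dunmere=25 Fernhollow=9 Hollowpine=4 Juniper=25 → close Dunmere (overflow 14)
  25÷3 = 8 each, +1 to first 1
Round 2: Fernhollow=18 Hollowpine=12 Juniper=33 → close Juniper (overflow 18)
  33÷2 = 16 each, +1 to first 1
Round 3: Fernhollow=35 Hollowpine=28 → close Fernhollow (overflow 24)
  35÷1 = 35 each, +1 to first 0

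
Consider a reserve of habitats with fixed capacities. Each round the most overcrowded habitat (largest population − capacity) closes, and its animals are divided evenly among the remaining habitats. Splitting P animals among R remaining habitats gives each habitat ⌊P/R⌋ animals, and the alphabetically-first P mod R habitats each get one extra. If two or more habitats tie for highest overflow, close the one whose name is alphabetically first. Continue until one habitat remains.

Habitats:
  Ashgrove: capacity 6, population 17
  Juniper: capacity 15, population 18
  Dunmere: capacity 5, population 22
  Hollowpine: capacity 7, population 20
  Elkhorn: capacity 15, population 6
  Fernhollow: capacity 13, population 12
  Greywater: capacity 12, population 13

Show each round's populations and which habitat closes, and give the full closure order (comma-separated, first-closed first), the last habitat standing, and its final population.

Closure order: Dunmere, Hollowpine, Ashgrove, Juniper, Fernhollow, Greywater
Last habitat: Elkhorn with 108 animals

Round 1: Ashgrove=17 Dunmere=22 Elkhorn=6 Fernhollow=12 Greywater=13 Hollowpine=20 Juniper=18 → close Dunmere (overflow 17)
  22÷6 = 3 each, +1 to first 4
Round 2: Ashgrove=21 Elkhorn=10 Fernhollow=16 Greywater=17 Hollowpine=23 Juniper=21 → close Hollowpine (overflow 16)
  23÷5 = 4 each, +1 to first 3
Round 3: Ashgrove=26 Elkhorn=15 Fernhollow=21 Greywater=21 Juniper=25 → close Ashgrove (overflow 20)
  26÷4 = 6 each, +1 to first 2
Round 4: Elkhorn=22 Fernhollow=28 Greywater=27 Juniper=31 → close Juniper (overflow 16)
  31÷3 = 10 each, +1 to first 1
Round 5: Elkhorn=33 Fernhollow=38 Greywater=37 → close Fernhollow (overflow 25)
  38÷2 = 19 each, +1 to first 0
Round 6: Elkhorn=52 Greywater=56 → close Greywater (overflow 44)
  56÷1 = 56 each, +1 to first 0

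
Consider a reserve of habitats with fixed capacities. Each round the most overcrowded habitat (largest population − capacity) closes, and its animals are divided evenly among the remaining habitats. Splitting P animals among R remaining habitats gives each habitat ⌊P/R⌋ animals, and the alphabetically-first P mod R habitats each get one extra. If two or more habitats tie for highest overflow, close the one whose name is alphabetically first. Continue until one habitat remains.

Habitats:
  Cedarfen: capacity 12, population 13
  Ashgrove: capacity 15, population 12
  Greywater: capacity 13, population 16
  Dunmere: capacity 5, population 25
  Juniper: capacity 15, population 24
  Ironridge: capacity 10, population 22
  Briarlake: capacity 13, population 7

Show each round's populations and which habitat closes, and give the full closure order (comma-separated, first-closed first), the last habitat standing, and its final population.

Round 1: Ashgrove=12 Briarlake=7 Cedarfen=13 Dunmere=25 Greywater=16 Ironridge=22 Juniper=24 → close Dunmere (overflow 20)
  25÷6 = 4 each, +1 to first 1
Round 2: Ashgrove=17 Briarlake=11 Cedarfen=17 Greywater=20 Ironridge=26 Juniper=28 → close Ironridge (overflow 16)
  26÷5 = 5 each, +1 to first 1
Round 3: Ashgrove=23 Briarlake=16 Cedarfen=22 Greywater=25 Juniper=33 → close Juniper (overflow 18)
  33÷4 = 8 each, +1 to first 1
Round 4: Ashgrove=32 Briarlake=24 Cedarfen=30 Greywater=33 → close Greywater (overflow 20)
  33÷3 = 11 each, +1 to first 0
Round 5: Ashgrove=43 Briarlake=35 Cedarfen=41 → close Cedarfen (overflow 29)
  41÷2 = 20 each, +1 to first 1
Round 6: Ashgrove=64 Briarlake=55 → close Ashgrove (overflow 49)
  64÷1 = 64 each, +1 to first 0

Closure order: Dunmere, Ironridge, Juniper, Greywater, Cedarfen, Ashgrove
Last habitat: Briarlake with 119 animals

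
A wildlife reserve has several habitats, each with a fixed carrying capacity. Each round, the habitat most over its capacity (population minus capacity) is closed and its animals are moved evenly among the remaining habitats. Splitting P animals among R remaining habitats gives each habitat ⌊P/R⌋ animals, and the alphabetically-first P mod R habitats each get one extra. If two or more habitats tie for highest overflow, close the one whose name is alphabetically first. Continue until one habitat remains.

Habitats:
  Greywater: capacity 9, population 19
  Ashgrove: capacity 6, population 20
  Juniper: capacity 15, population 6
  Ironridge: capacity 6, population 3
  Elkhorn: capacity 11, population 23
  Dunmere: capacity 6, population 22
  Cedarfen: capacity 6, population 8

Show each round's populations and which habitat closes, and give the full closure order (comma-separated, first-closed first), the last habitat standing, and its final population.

Round 1: Ashgrove=20 Cedarfen=8 Dunmere=22 Elkhorn=23 Greywater=19 Ironridge=3 Juniper=6 → close Dunmere (overflow 16)
  22÷6 = 3 each, +1 to first 4
Round 2: Ashgrove=24 Cedarfen=12 Elkhorn=27 Greywater=23 Ironridge=6 Juniper=9 → close Ashgrove (overflow 18)
  24÷5 = 4 each, +1 to first 4
Round 3: Cedarfen=17 Elkhorn=32 Greywater=28 Ironridge=11 Juniper=13 → close Elkhorn (overflow 21)
  32÷4 = 8 each, +1 to first 0
Round 4: Cedarfen=25 Greywater=36 Ironridge=19 Juniper=21 → close Greywater (overflow 27)
  36÷3 = 12 each, +1 to first 0
Round 5: Cedarfen=37 Ironridge=31 Juniper=33 → close Cedarfen (overflow 31)
  37÷2 = 18 each, +1 to first 1
Round 6: Ironridge=50 Juniper=51 → close Ironridge (overflow 44)
  50÷1 = 50 each, +1 to first 0

Closure order: Dunmere, Ashgrove, Elkhorn, Greywater, Cedarfen, Ironridge
Last habitat: Juniper with 101 animals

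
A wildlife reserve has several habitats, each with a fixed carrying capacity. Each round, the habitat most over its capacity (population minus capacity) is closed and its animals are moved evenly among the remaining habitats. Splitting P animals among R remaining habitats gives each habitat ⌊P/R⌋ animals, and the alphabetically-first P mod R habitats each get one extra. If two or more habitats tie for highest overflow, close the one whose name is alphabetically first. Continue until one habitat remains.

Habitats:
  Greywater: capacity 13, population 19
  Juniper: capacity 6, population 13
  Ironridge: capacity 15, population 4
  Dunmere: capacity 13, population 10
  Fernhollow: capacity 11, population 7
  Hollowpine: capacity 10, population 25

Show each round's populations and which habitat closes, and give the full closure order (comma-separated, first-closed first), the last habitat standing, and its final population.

Round 1: Dunmere=10 Fernhollow=7 Greywater=19 Hollowpine=25 Ironridge=4 Juniper=13 → close Hollowpine (overflow 15)
  25÷5 = 5 each, +1 to first 0
Round 2: Dunmere=15 Fernhollow=12 Greywater=24 Ironridge=9 Juniper=18 → close Juniper (overflow 12)
  18÷4 = 4 each, +1 to first 2
Round 3: Dunmere=20 Fernhollow=17 Greywater=28 Ironridge=13 → close Greywater (overflow 15)
  28÷3 = 9 each, +1 to first 1
Round 4: Dunmere=30 Fernhollow=26 Ironridge=22 → close Dunmere (overflow 17)
  30÷2 = 15 each, +1 to first 0
Round 5: Fernhollow=41 Ironridge=37 → close Fernhollow (overflow 30)
  41÷1 = 41 each, +1 to first 0

Closure order: Hollowpine, Juniper, Greywater, Dunmere, Fernhollow
Last habitat: Ironridge with 78 animals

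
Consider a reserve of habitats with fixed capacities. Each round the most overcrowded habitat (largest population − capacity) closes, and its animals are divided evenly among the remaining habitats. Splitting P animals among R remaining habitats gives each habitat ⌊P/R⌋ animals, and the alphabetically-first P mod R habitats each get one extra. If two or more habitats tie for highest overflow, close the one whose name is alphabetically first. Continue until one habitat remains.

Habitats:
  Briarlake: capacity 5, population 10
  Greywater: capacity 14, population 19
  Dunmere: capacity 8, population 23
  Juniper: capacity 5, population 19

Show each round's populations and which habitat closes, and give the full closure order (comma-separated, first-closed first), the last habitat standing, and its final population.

Closure order: Dunmere, Juniper, Briarlake
Last habitat: Greywater with 71 animals

Round 1: Briarlake=10 Dunmere=23 Greywater=19 Juniper=19 → close Dunmere (overflow 15)
  23÷3 = 7 each, +1 to first 2
Round 2: Briarlake=18 Greywater=27 Juniper=26 → close Juniper (overflow 21)
  26÷2 = 13 each, +1 to first 0
Round 3: Briarlake=31 Greywater=40 → close Briarlake (overflow 26)
  31÷1 = 31 each, +1 to first 0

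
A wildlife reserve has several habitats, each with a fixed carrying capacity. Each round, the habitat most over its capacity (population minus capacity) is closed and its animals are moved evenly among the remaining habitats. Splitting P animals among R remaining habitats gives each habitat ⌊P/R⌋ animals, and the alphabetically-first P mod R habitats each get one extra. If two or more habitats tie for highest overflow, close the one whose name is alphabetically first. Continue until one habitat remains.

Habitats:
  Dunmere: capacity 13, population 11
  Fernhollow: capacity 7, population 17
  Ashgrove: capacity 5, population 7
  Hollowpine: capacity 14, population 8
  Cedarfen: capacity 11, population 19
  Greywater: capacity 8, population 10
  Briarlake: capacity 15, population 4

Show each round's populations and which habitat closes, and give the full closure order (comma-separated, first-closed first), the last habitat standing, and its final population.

Round 1: Ashgrove=7 Briarlake=4 Cedarfen=19 Dunmere=11 Fernhollow=17 Greywater=10 Hollowpine=8 → close Fernhollow (overflow 10)
  17÷6 = 2 each, +1 to first 5
Round 2: Ashgrove=10 Briarlake=7 Cedarfen=22 Dunmere=14 Greywater=13 Hollowpine=10 → close Cedarfen (overflow 11)
  22÷5 = 4 each, +1 to first 2
Round 3: Ashgrove=15 Briarlake=12 Dunmere=18 Greywater=17 Hollowpine=14 → close Ashgrove (overflow 10)
  15÷4 = 3 each, +1 to first 3
Round 4: Briarlake=16 Dunmere=22 Greywater=21 Hollowpine=17 → close Greywater (overflow 13)
  21÷3 = 7 each, +1 to first 0
Round 5: Briarlake=23 Dunmere=29 Hollowpine=24 → close Dunmere (overflow 16)
  29÷2 = 14 each, +1 to first 1
Round 6: Briarlake=38 Hollowpine=38 → close Hollowpine (overflow 24)
  38÷1 = 38 each, +1 to first 0

Closure order: Fernhollow, Cedarfen, Ashgrove, Greywater, Dunmere, Hollowpine
Last habitat: Briarlake with 76 animals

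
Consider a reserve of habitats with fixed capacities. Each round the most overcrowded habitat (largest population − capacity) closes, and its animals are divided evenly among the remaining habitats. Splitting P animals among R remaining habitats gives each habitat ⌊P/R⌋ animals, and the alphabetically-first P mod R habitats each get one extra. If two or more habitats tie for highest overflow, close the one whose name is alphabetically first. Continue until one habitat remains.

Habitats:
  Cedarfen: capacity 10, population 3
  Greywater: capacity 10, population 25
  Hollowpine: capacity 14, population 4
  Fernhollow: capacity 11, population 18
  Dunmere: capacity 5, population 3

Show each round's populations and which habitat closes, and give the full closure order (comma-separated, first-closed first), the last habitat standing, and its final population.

Round 1: Cedarfen=3 Dunmere=3 Fernhollow=18 Greywater=25 Hollowpine=4 → close Greywater (overflow 15)
  25÷4 = 6 each, +1 to first 1
Round 2: Cedarfen=10 Dunmere=9 Fernhollow=24 Hollowpine=10 → close Fernhollow (overflow 13)
  24÷3 = 8 each, +1 to first 0
Round 3: Cedarfen=18 Dunmere=17 Hollowpine=18 → close Dunmere (overflow 12)
  17÷2 = 8 each, +1 to first 1
Round 4: Cedarfen=27 Hollowpine=26 → close Cedarfen (overflow 17)
  27÷1 = 27 each, +1 to first 0

Closure order: Greywater, Fernhollow, Dunmere, Cedarfen
Last habitat: Hollowpine with 53 animals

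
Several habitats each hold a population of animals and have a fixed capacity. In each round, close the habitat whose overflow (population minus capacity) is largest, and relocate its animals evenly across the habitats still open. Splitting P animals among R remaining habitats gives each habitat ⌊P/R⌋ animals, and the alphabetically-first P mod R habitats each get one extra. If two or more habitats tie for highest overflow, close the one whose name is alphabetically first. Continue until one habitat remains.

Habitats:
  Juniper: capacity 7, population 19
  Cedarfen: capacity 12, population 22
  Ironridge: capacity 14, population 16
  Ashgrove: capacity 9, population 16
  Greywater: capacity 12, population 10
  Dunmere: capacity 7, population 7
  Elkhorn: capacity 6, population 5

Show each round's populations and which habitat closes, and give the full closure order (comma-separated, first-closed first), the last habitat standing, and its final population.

Closure order: Juniper, Cedarfen, Ashgrove, Ironridge, Dunmere, Elkhorn
Last habitat: Greywater with 95 animals

Round 1: Ashgrove=16 Cedarfen=22 Dunmere=7 Elkhorn=5 Greywater=10 Ironridge=16 Juniper=19 → close Juniper (overflow 12)
  19÷6 = 3 each, +1 to first 1
Round 2: Ashgrove=20 Cedarfen=25 Dunmere=10 Elkhorn=8 Greywater=13 Ironridge=19 → close Cedarfen (overflow 13)
  25÷5 = 5 each, +1 to first 0
Round 3: Ashgrove=25 Dunmere=15 Elkhorn=13 Greywater=18 Ironridge=24 → close Ashgrove (overflow 16)
  25÷4 = 6 each, +1 to first 1
Round 4: Dunmere=22 Elkhorn=19 Greywater=24 Ironridge=30 → close Ironridge (overflow 16)
  30÷3 = 10 each, +1 to first 0
Round 5: Dunmere=32 Elkhorn=29 Greywater=34 → close Dunmere (overflow 25)
  32÷2 = 16 each, +1 to first 0
Round 6: Elkhorn=45 Greywater=50 → close Elkhorn (overflow 39)
  45÷1 = 45 each, +1 to first 0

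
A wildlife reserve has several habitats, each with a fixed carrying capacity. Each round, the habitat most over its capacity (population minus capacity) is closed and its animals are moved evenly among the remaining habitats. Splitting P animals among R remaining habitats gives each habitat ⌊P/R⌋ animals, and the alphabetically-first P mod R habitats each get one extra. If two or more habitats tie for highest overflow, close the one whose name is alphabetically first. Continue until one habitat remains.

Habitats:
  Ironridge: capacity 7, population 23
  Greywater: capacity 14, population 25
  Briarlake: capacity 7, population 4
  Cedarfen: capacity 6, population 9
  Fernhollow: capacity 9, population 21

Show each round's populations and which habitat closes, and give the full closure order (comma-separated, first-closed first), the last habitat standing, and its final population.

Round 1: Briarlake=4 Cedarfen=9 Fernhollow=21 Greywater=25 Ironridge=23 → close Ironridge (overflow 16)
  23÷4 = 5 each, +1 to first 3
Round 2: Briarlake=10 Cedarfen=15 Fernhollow=27 Greywater=30 → close Fernhollow (overflow 18)
  27÷3 = 9 each, +1 to first 0
Round 3: Briarlake=19 Cedarfen=24 Greywater=39 → close Greywater (overflow 25)
  39÷2 = 19 each, +1 to first 1
Round 4: Briarlake=39 Cedarfen=43 → close Cedarfen (overflow 37)
  43÷1 = 43 each, +1 to first 0

Closure order: Ironridge, Fernhollow, Greywater, Cedarfen
Last habitat: Briarlake with 82 animals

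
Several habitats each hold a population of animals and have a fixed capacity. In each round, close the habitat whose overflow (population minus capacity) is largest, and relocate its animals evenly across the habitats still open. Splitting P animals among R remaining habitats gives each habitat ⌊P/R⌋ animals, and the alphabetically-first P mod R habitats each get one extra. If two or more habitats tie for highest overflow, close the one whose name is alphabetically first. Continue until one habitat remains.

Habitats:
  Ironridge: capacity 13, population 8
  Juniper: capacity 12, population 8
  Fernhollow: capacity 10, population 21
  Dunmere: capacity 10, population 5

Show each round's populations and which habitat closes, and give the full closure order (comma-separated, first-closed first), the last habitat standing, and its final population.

Round 1: Dunmere=5 Fernhollow=21 Ironridge=8 Juniper=8 → close Fernhollow (overflow 11)
  21÷3 = 7 each, +1 to first 0
Round 2: Dunmere=12 Ironridge=15 Juniper=15 → close Juniper (overflow 3)
  15÷2 = 7 each, +1 to first 1
Round 3: Dunmere=20 Ironridge=22 → close Dunmere (overflow 10)
  20÷1 = 20 each, +1 to first 0

Closure order: Fernhollow, Juniper, Dunmere
Last habitat: Ironridge with 42 animals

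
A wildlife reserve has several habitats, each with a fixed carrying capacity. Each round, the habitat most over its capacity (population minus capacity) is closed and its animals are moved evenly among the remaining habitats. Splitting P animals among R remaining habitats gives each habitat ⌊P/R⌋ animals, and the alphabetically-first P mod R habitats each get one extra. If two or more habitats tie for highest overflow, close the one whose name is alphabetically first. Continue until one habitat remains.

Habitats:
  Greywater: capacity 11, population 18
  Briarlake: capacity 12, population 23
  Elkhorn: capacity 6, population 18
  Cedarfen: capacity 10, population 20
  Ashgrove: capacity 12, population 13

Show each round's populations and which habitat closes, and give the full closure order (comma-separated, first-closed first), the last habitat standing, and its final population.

Round 1: Ashgrove=13 Briarlake=23 Cedarfen=20 Elkhorn=18 Greywater=18 → close Elkhorn (overflow 12)
  18÷4 = 4 each, +1 to first 2
Round 2: Ashgrove=18 Briarlake=28 Cedarfen=24 Greywater=22 → close Briarlake (overflow 16)
  28÷3 = 9 each, +1 to first 1
Round 3: Ashgrove=28 Cedarfen=33 Greywater=31 → close Cedarfen (overflow 23)
  33÷2 = 16 each, +1 to first 1
Round 4: Ashgrove=45 Greywater=47 → close Greywater (overflow 36)
  47÷1 = 47 each, +1 to first 0

Closure order: Elkhorn, Briarlake, Cedarfen, Greywater
Last habitat: Ashgrove with 92 animals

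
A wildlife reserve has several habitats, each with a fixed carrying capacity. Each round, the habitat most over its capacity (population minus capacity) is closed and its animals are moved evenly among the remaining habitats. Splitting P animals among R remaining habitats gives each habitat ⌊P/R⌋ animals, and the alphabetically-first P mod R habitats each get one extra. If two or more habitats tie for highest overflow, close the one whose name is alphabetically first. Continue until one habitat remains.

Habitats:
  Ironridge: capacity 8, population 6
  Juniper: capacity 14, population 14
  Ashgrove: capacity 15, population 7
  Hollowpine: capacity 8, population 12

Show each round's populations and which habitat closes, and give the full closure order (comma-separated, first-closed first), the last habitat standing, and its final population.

Round 1: Ashgrove=7 Hollowpine=12 Ironridge=6 Juniper=14 → close Hollowpine (overflow 4)
  12÷3 = 4 each, +1 to first 0
Round 2: Ashgrove=11 Ironridge=10 Juniper=18 → close Juniper (overflow 4)
  18÷2 = 9 each, +1 to first 0
Round 3: Ashgrove=20 Ironridge=19 → close Ironridge (overflow 11)
  19÷1 = 19 each, +1 to first 0

Closure order: Hollowpine, Juniper, Ironridge
Last habitat: Ashgrove with 39 animals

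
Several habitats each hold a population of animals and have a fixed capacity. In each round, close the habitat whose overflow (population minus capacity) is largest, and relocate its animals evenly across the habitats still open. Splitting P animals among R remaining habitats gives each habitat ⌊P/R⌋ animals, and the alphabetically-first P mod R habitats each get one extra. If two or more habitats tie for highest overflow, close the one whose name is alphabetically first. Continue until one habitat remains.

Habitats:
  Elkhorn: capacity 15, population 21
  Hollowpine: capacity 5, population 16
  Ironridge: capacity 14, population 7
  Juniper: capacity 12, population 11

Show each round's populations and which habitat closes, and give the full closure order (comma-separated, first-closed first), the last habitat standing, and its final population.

Closure order: Hollowpine, Elkhorn, Juniper
Last habitat: Ironridge with 55 animals

Round 1: Elkhorn=21 Hollowpine=16 Ironridge=7 Juniper=11 → close Hollowpine (overflow 11)
  16÷3 = 5 each, +1 to first 1
Round 2: Elkhorn=27 Ironridge=12 Juniper=16 → close Elkhorn (overflow 12)
  27÷2 = 13 each, +1 to first 1
Round 3: Ironridge=26 Juniper=29 → close Juniper (overflow 17)
  29÷1 = 29 each, +1 to first 0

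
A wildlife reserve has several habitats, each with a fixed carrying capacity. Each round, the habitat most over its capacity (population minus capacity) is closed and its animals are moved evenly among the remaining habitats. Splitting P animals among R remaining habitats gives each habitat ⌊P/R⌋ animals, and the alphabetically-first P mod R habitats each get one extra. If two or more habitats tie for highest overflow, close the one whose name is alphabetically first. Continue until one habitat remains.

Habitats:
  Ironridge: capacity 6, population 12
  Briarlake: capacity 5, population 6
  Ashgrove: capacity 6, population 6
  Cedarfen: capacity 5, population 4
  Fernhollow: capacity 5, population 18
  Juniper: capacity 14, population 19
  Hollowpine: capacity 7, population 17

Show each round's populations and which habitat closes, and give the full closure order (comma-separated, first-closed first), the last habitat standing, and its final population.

Round 1: Ashgrove=6 Briarlake=6 Cedarfen=4 Fernhollow=18 Hollowpine=17 Ironridge=12 Juniper=19 → close Fernhollow (overflow 13)
  18÷6 = 3 each, +1 to first 0
Round 2: Ashgrove=9 Briarlake=9 Cedarfen=7 Hollowpine=20 Ironridge=15 Juniper=22 → close Hollowpine (overflow 13)
  20÷5 = 4 each, +1 to first 0
Round 3: Ashgrove=13 Briarlake=13 Cedarfen=11 Ironridge=19 Juniper=26 → close Ironridge (overflow 13)
  19÷4 = 4 each, +1 to first 3
Round 4: Ashgrove=18 Briarlake=18 Cedarfen=16 Juniper=30 → close Juniper (overflow 16)
  30÷3 = 10 each, +1 to first 0
Round 5: Ashgrove=28 Briarlake=28 Cedarfen=26 → close Briarlake (overflow 23)
  28÷2 = 14 each, +1 to first 0
Round 6: Ashgrove=42 Cedarfen=40 → close Ashgrove (overflow 36)
  42÷1 = 42 each, +1 to first 0

Closure order: Fernhollow, Hollowpine, Ironridge, Juniper, Briarlake, Ashgrove
Last habitat: Cedarfen with 82 animals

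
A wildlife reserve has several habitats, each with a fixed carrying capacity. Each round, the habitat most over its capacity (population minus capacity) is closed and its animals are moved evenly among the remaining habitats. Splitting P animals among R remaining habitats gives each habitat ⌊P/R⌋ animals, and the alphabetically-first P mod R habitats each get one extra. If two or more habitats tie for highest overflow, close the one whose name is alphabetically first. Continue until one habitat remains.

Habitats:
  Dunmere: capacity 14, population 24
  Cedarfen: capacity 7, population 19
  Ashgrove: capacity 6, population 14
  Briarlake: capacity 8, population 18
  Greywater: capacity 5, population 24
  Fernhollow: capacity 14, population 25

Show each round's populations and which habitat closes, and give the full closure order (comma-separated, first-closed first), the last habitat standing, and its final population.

Round 1: Ashgrove=14 Briarlake=18 Cedarfen=19 Dunmere=24 Fernhollow=25 Greywater=24 → close Greywater (overflow 19)
  24÷5 = 4 each, +1 to first 4
Round 2: Ashgrove=19 Briarlake=23 Cedarfen=24 Dunmere=29 Fernhollow=29 → close Cedarfen (overflow 17)
  24÷4 = 6 each, +1 to first 0
Round 3: Ashgrove=25 Briarlake=29 Dunmere=35 Fernhollow=35 → close Briarlake (overflow 21)
  29÷3 = 9 each, +1 to first 2
Round 4: Ashgrove=35 Dunmere=45 Fernhollow=44 → close Dunmere (overflow 31)
  45÷2 = 22 each, +1 to first 1
Round 5: Ashgrove=58 Fernhollow=66 → close Ashgrove (overflow 52)
  58÷1 = 58 each, +1 to first 0

Closure order: Greywater, Cedarfen, Briarlake, Dunmere, Ashgrove
Last habitat: Fernhollow with 124 animals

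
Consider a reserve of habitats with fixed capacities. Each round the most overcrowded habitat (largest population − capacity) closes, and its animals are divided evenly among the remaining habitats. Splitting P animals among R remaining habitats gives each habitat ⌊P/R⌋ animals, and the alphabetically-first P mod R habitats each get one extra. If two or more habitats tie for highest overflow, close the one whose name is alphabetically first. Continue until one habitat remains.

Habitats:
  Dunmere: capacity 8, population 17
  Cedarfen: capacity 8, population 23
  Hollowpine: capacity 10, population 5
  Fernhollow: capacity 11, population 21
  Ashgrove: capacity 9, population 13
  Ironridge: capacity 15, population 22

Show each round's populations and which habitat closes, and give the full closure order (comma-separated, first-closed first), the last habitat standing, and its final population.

Round 1: Ashgrove=13 Cedarfen=23 Dunmere=17 Fernhollow=21 Hollowpine=5 Ironridge=22 → close Cedarfen (overflow 15)
  23÷5 = 4 each, +1 to first 3
Round 2: Ashgrove=18 Dunmere=22 Fernhollow=26 Hollowpine=9 Ironridge=26 → close Fernhollow (overflow 15)
  26÷4 = 6 each, +1 to first 2
Round 3: Ashgrove=25 Dunmere=29 Hollowpine=15 Ironridge=32 → close Dunmere (overflow 21)
  29÷3 = 9 each, +1 to first 2
Round 4: Ashgrove=35 Hollowpine=25 Ironridge=41 → close Ashgrove (overflow 26)
  35÷2 = 17 each, +1 to first 1
Round 5: Hollowpine=43 Ironridge=58 → close Ironridge (overflow 43)
  58÷1 = 58 each, +1 to first 0

Closure order: Cedarfen, Fernhollow, Dunmere, Ashgrove, Ironridge
Last habitat: Hollowpine with 101 animals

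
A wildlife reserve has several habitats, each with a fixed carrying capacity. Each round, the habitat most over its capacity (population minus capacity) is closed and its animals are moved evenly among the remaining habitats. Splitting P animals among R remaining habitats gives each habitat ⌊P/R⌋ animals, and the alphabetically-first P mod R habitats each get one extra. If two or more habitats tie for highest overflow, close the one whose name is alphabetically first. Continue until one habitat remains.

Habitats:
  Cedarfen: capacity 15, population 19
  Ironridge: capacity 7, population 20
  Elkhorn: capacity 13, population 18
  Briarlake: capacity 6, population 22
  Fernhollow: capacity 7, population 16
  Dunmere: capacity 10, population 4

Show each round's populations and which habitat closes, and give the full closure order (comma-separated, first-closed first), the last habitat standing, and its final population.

Closure order: Briarlake, Ironridge, Fernhollow, Cedarfen, Elkhorn
Last habitat: Dunmere with 99 animals

Round 1: Briarlake=22 Cedarfen=19 Dunmere=4 Elkhorn=18 Fernhollow=16 Ironridge=20 → close Briarlake (overflow 16)
  22÷5 = 4 each, +1 to first 2
Round 2: Cedarfen=24 Dunmere=9 Elkhorn=22 Fernhollow=20 Ironridge=24 → close Ironridge (overflow 17)
  24÷4 = 6 each, +1 to first 0
Round 3: Cedarfen=30 Dunmere=15 Elkhorn=28 Fernhollow=26 → close Fernhollow (overflow 19)
  26÷3 = 8 each, +1 to first 2
Round 4: Cedarfen=39 Dunmere=24 Elkhorn=36 → close Cedarfen (overflow 24)
  39÷2 = 19 each, +1 to first 1
Round 5: Dunmere=44 Elkhorn=55 → close Elkhorn (overflow 42)
  55÷1 = 55 each, +1 to first 0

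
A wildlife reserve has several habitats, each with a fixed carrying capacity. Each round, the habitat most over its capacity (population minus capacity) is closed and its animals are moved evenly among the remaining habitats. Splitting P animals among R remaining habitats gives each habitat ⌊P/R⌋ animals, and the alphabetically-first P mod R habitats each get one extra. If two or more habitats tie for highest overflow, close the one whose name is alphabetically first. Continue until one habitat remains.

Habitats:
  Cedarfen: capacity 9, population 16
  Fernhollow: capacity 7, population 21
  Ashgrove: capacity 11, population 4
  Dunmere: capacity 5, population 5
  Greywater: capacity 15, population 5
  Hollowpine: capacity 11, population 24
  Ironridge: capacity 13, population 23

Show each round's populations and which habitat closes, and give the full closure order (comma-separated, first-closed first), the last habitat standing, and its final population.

Round 1: Ashgrove=4 Cedarfen=16 Dunmere=5 Fernhollow=21 Greywater=5 Hollowpine=24 Ironridge=23 → close Fernhollow (overflow 14)
  21÷6 = 3 each, +1 to first 3
Round 2: Ashgrove=8 Cedarfen=20 Dunmere=9 Greywater=8 Hollowpine=27 Ironridge=26 → close Hollowpine (overflow 16)
  27÷5 = 5 each, +1 to first 2
Round 3: Ashgrove=14 Cedarfen=26 Dunmere=14 Greywater=13 Ironridge=31 → close Ironridge (overflow 18)
  31÷4 = 7 each, +1 to first 3
Round 4: Ashgrove=22 Cedarfen=34 Dunmere=22 Greywater=20 → close Cedarfen (overflow 25)
  34÷3 = 11 each, +1 to first 1
Round 5: Ashgrove=34 Dunmere=33 Greywater=31 → close Dunmere (overflow 28)
  33÷2 = 16 each, +1 to first 1
Round 6: Ashgrove=51 Greywater=47 → close Ashgrove (overflow 40)
  51÷1 = 51 each, +1 to first 0

Closure order: Fernhollow, Hollowpine, Ironridge, Cedarfen, Dunmere, Ashgrove
Last habitat: Greywater with 98 animals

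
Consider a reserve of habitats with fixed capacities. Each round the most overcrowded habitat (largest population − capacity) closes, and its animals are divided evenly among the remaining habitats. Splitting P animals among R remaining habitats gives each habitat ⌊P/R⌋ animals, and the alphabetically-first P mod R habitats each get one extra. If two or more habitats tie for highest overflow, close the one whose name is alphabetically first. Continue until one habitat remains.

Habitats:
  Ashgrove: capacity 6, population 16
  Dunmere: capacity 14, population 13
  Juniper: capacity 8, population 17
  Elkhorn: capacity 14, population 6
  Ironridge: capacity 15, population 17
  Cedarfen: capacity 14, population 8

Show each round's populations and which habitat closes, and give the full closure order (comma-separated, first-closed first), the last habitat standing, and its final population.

Round 1: Ashgrove=16 Cedarfen=8 Dunmere=13 Elkhorn=6 Ironridge=17 Juniper=17 → close Ashgrove (overflow 10)
  16÷5 = 3 each, +1 to first 1
Round 2: Cedarfen=12 Dunmere=16 Elkhorn=9 Ironridge=20 Juniper=20 → close Juniper (overflow 12)
  20÷4 = 5 each, +1 to first 0
Round 3: Cedarfen=17 Dunmere=21 Elkhorn=14 Ironridge=25 → close Ironridge (overflow 10)
  25÷3 = 8 each, +1 to first 1
Round 4: Cedarfen=26 Dunmere=29 Elkhorn=22 → close Dunmere (overflow 15)
  29÷2 = 14 each, +1 to first 1
Round 5: Cedarfen=41 Elkhorn=36 → close Cedarfen (overflow 27)
  41÷1 = 41 each, +1 to first 0

Closure order: Ashgrove, Juniper, Ironridge, Dunmere, Cedarfen
Last habitat: Elkhorn with 77 animals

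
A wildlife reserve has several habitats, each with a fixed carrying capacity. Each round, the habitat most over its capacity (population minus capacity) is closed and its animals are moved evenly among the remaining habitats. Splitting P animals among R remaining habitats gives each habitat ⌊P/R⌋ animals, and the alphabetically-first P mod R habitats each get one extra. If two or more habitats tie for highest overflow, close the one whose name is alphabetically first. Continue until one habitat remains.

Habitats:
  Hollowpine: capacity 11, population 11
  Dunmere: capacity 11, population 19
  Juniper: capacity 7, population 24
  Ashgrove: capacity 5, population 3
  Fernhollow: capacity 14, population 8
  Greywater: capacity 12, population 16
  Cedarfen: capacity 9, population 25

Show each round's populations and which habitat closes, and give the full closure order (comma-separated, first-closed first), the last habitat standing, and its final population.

Round 1: Ashgrove=3 Cedarfen=25 Dunmere=19 Fernhollow=8 Greywater=16 Hollowpine=11 Juniper=24 → close Juniper (overflow 17)
  24÷6 = 4 each, +1 to first 0
Round 2: Ashgrove=7 Cedarfen=29 Dunmere=23 Fernhollow=12 Greywater=20 Hollowpine=15 → close Cedarfen (overflow 20)
  29÷5 = 5 each, +1 to first 4
Round 3: Ashgrove=13 Dunmere=29 Fernhollow=18 Greywater=26 Hollowpine=20 → close Dunmere (overflow 18)
  29÷4 = 7 each, +1 to first 1
Round 4: Ashgrove=21 Fernhollow=25 Greywater=33 Hollowpine=27 → close Greywater (overflow 21)
  33÷3 = 11 each, +1 to first 0
Round 5: Ashgrove=32 Fernhollow=36 Hollowpine=38 → close Ashgrove (overflow 27)
  32÷2 = 16 each, +1 to first 0
Round 6: Fernhollow=52 Hollowpine=54 → close Hollowpine (overflow 43)
  54÷1 = 54 each, +1 to first 0

Closure order: Juniper, Cedarfen, Dunmere, Greywater, Ashgrove, Hollowpine
Last habitat: Fernhollow with 106 animals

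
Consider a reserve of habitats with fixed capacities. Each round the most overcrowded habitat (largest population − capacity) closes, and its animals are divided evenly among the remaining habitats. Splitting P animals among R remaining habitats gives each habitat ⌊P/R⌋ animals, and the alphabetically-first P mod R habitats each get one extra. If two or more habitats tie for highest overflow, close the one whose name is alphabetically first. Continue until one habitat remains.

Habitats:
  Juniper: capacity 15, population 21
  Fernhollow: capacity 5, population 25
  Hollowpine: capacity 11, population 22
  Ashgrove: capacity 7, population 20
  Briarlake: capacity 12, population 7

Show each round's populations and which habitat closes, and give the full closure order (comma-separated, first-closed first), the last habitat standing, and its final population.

Round 1: Ashgrove=20 Briarlake=7 Fernhollow=25 Hollowpine=22 Juniper=21 → close Fernhollow (overflow 20)
  25÷4 = 6 each, +1 to first 1
Round 2: Ashgrove=27 Briarlake=13 Hollowpine=28 Juniper=27 → close Ashgrove (overflow 20)
  27÷3 = 9 each, +1 to first 0
Round 3: Briarlake=22 Hollowpine=37 Juniper=36 → close Hollowpine (overflow 26)
  37÷2 = 18 each, +1 to first 1
Round 4: Briarlake=41 Juniper=54 → close Juniper (overflow 39)
  54÷1 = 54 each, +1 to first 0

Closure order: Fernhollow, Ashgrove, Hollowpine, Juniper
Last habitat: Briarlake with 95 animals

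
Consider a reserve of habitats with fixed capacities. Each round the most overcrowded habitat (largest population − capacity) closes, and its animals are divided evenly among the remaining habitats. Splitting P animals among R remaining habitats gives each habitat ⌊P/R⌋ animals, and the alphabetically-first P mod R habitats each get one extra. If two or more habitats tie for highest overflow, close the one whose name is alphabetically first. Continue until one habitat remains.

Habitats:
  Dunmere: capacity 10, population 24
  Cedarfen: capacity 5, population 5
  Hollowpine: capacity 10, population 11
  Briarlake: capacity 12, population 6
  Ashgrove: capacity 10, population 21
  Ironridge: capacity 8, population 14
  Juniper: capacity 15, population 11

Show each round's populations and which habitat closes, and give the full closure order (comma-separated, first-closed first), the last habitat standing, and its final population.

Closure order: Dunmere, Ashgrove, Ironridge, Hollowpine, Cedarfen, Briarlake
Last habitat: Juniper with 92 animals

Round 1: Ashgrove=21 Briarlake=6 Cedarfen=5 Dunmere=24 Hollowpine=11 Ironridge=14 Juniper=11 → close Dunmere (overflow 14)
  24÷6 = 4 each, +1 to first 0
Round 2: Ashgrove=25 Briarlake=10 Cedarfen=9 Hollowpine=15 Ironridge=18 Juniper=15 → close Ashgrove (overflow 15)
  25÷5 = 5 each, +1 to first 0
Round 3: Briarlake=15 Cedarfen=14 Hollowpine=20 Ironridge=23 Juniper=20 → close Ironridge (overflow 15)
  23÷4 = 5 each, +1 to first 3
Round 4: Briarlake=21 Cedarfen=20 Hollowpine=26 Juniper=25 → close Hollowpine (overflow 16)
  26÷3 = 8 each, +1 to first 2
Round 5: Briarlake=30 Cedarfen=29 Juniper=33 → close Cedarfen (overflow 24)
  29÷2 = 14 each, +1 to first 1
Round 6: Briarlake=45 Juniper=47 → close Briarlake (overflow 33)
  45÷1 = 45 each, +1 to first 0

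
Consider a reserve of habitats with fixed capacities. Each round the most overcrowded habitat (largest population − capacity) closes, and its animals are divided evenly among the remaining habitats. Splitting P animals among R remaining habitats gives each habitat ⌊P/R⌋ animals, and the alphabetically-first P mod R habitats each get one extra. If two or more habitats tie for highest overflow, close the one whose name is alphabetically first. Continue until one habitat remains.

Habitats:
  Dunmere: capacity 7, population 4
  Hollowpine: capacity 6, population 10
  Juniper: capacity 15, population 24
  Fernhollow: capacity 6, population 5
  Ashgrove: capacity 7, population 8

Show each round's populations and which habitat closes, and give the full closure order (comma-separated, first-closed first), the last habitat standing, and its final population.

Closure order: Juniper, Hollowpine, Ashgrove, Fernhollow
Last habitat: Dunmere with 51 animals

Round 1: Ashgrove=8 Dunmere=4 Fernhollow=5 Hollowpine=10 Juniper=24 → close Juniper (overflow 9)
  24÷4 = 6 each, +1 to first 0
Round 2: Ashgrove=14 Dunmere=10 Fernhollow=11 Hollowpine=16 → close Hollowpine (overflow 10)
  16÷3 = 5 each, +1 to first 1
Round 3: Ashgrove=20 Dunmere=15 Fernhollow=16 → close Ashgrove (overflow 13)
  20÷2 = 10 each, +1 to first 0
Round 4: Dunmere=25 Fernhollow=26 → close Fernhollow (overflow 20)
  26÷1 = 26 each, +1 to first 0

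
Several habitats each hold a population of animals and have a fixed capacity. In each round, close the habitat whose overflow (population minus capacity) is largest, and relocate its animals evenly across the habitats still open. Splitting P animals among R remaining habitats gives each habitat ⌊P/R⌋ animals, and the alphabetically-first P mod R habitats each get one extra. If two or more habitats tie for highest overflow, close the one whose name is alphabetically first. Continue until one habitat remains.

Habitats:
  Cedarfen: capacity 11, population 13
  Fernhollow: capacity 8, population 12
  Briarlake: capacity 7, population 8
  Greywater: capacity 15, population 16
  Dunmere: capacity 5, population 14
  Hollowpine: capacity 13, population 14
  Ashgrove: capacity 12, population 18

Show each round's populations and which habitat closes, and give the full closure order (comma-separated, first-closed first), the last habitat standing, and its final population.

Closure order: Dunmere, Ashgrove, Fernhollow, Briarlake, Cedarfen, Greywater
Last habitat: Hollowpine with 95 animals

Round 1: Ashgrove=18 Briarlake=8 Cedarfen=13 Dunmere=14 Fernhollow=12 Greywater=16 Hollowpine=14 → close Dunmere (overflow 9)
  14÷6 = 2 each, +1 to first 2
Round 2: Ashgrove=21 Briarlake=11 Cedarfen=15 Fernhollow=14 Greywater=18 Hollowpine=16 → close Ashgrove (overflow 9)
  21÷5 = 4 each, +1 to first 1
Round 3: Briarlake=16 Cedarfen=19 Fernhollow=18 Greywater=22 Hollowpine=20 → close Fernhollow (overflow 10)
  18÷4 = 4 each, +1 to first 2
Round 4: Briarlake=21 Cedarfen=24 Greywater=26 Hollowpine=24 → close Briarlake (overflow 14)
  21÷3 = 7 each, +1 to first 0
Round 5: Cedarfen=31 Greywater=33 Hollowpine=31 → close Cedarfen (overflow 20)
  31÷2 = 15 each, +1 to first 1
Round 6: Greywater=49 Hollowpine=46 → close Greywater (overflow 34)
  49÷1 = 49 each, +1 to first 0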